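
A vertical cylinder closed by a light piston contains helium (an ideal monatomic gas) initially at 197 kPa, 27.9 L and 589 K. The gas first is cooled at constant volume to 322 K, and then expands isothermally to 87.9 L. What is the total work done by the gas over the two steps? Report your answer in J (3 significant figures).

Step 1 (isochoric): W = 0 (constant volume).
After step 1: P = 107.7 kPa (V unchanged).
Step 2 (isothermal): W = P₁V₁ ln(V₂/V₁) = (3005) ln(87.9/27.9) = 3448 J.
W_total = 0 + 3448 = 3448 J.

W_total ≈ 3450 J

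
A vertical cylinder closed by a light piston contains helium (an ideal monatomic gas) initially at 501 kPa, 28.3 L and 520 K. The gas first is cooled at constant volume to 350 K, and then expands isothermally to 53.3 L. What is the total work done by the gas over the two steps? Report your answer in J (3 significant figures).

W_total ≈ 6040 J

Step 1 (isochoric): W = 0 (constant volume).
After step 1: P = 337.2 kPa (V unchanged).
Step 2 (isothermal): W = P₁V₁ ln(V₂/V₁) = (9543) ln(53.3/28.3) = 6041 J.
W_total = 0 + 6041 = 6041 J.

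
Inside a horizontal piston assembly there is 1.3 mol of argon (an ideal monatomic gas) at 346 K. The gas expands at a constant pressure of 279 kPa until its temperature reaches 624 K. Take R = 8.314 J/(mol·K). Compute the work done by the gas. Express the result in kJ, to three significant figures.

Isobaric: W = P ΔV = nR ΔT.
W = (1.3)(8.314)(624 − 346) = 3005 J.

W ≈ 3.00 kJ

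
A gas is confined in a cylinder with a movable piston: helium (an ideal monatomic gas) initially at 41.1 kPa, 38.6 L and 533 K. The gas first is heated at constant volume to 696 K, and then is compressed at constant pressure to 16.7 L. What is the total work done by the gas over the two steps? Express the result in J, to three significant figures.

W_total ≈ -1180 J

Step 1 (isochoric): W = 0 (constant volume).
After step 1: P = 53.67 kPa (V unchanged).
Step 2 (isobaric): W = PΔV = (53.67 kPa)(16.7 − 38.6 L) = -1175 J.
W_total = 0 − 1175 = -1175 J.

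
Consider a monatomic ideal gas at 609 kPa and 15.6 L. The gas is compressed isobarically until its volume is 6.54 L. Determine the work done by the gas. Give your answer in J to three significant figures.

W ≈ -5520 J

Isobaric: W = P ΔV.
W = (609 kPa)(6.54 − 15.6 L) = (609)(-9.06) = -5518 J.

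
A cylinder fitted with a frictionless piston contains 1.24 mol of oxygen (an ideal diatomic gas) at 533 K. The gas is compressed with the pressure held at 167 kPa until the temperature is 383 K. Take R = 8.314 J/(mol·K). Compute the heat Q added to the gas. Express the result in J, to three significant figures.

Isobaric: W = nRΔT = (1.24)(8.314)(-150) = -1546 J.
ΔU = nCᵥΔT with Cᵥ = 5R/2: ΔU = (1.24)(20.79)(-150) = -3866 J.
Q = ΔU + W = -3866 − 1546 = -5412 J.

Q ≈ -5410 J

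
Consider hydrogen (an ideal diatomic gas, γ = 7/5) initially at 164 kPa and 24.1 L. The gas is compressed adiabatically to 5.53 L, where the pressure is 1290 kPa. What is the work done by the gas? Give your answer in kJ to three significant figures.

W ≈ -7.95 kJ

Adiabatic: W = (P₁V₁ − P₂V₂)/(γ − 1) with γ = 7/5.
P₁V₁ = 3952 J, P₂V₂ = 7134 J.
W = (3952 − 7134) / 0.4 = -7953 J.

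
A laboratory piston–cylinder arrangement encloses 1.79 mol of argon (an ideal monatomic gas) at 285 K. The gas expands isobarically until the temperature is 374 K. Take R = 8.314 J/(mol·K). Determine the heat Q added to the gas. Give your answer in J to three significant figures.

Q ≈ 3310 J

Isobaric: W = nRΔT = (1.79)(8.314)(89) = 1325 J.
ΔU = nCᵥΔT with Cᵥ = 3R/2: ΔU = (1.79)(12.47)(89) = 1987 J.
Q = ΔU + W = 1987 + 1325 = 3311 J.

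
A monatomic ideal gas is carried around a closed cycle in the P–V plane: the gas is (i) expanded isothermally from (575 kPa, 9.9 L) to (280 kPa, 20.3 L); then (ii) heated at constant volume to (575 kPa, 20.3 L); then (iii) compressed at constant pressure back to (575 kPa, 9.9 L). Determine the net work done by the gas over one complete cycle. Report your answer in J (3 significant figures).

W_net ≈ -1890 J

Leg (i): W = PᵢVᵢ ln(V_f/Vᵢ) = (5692) ln(20.3/9.9) = 4088 J.
Leg (ii): W = 0.
Leg (iii): W = PΔV = (575)(9.9 − 20.3) = -5980 J.
W_net = 4088 − 5980 = -1892 J.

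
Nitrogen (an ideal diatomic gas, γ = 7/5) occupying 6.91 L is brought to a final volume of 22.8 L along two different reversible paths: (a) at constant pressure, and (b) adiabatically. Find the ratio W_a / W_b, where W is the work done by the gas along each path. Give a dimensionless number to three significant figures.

Path (a) isobaric: W = P₁(V₂ − V₁) → W_a/(P₁V₁) = 2.3.
Path (b) adiabatic: W = P₁V₁(1 − (V₁/V₂)^(γ−1))/(γ−1) → W_b/(P₁V₁) = 0.9492.
W_a / W_b = 2.3 / 0.9492 = 2.423.

W_a / W_b ≈ 2.42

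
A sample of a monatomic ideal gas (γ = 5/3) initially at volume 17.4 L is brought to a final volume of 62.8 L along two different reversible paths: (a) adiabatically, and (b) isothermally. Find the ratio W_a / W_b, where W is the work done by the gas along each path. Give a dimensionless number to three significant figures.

W_a / W_b ≈ 0.672

Path (a) adiabatic: W = P₁V₁(1 − (V₁/V₂)^(γ−1))/(γ−1) → W_a/(P₁V₁) = 0.8625.
Path (b) isothermal: W = P₁V₁ ln(V₂/V₁) → W_b/(P₁V₁) = 1.283.
W_a / W_b = 0.8625 / 1.283 = 0.672.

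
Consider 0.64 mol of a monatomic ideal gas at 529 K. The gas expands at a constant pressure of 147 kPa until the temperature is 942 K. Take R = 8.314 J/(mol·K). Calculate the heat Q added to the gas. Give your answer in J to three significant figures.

Isobaric: W = nRΔT = (0.64)(8.314)(413) = 2198 J.
ΔU = nCᵥΔT with Cᵥ = 3R/2: ΔU = (0.64)(12.47)(413) = 3296 J.
Q = ΔU + W = 3296 + 2198 = 5494 J.

Q ≈ 5490 J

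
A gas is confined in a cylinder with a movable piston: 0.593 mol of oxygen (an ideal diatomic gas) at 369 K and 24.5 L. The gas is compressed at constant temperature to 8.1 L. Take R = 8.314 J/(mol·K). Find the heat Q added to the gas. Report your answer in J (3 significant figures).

Isothermal ⇒ ΔU = 0, so Q = W = nRT ln(V₂/V₁).
Q = (0.593)(8.314)(369) ln(8.1/24.5) = 1819 × -1.107 = -2014 J.

Q ≈ -2010 J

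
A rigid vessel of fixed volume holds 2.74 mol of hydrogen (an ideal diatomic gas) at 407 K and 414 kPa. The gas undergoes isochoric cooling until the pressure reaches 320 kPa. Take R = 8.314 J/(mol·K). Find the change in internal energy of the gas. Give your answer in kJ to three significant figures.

Constant volume ⇒ W = 0, so Q = ΔU = nCᵥΔT with Cᵥ = 5R/2 = 20.79 J/(mol·K).
At constant V, T₂/T₁ = P₂/P₁ ⇒ ΔT = T₁(P₂/P₁ − 1) = 407·(320/414 − 1) = -92.41 K.
ΔU = (2.74)(20.79)(-92.41) = -5263 J.

ΔU ≈ -5.26 kJ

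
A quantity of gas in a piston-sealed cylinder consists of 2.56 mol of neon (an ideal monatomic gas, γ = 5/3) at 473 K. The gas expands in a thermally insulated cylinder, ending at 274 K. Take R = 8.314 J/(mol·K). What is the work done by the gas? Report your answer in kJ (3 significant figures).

Adiabatic ⇒ Q = 0, so W_by = −ΔU = nCᵥ(T₁ − T₂).
Cᵥ = 3R/2 = 12.47 J/(mol·K).
W = (2.56)(12.47)(473 − 274) = 6353 J.

W ≈ 6.35 kJ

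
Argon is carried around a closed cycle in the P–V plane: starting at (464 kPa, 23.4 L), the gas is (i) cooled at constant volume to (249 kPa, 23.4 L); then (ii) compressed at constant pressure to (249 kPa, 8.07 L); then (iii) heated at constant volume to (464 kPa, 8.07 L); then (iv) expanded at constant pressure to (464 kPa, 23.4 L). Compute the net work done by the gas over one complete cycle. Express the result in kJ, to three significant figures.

W_net ≈ 3.30 kJ

Constant-volume legs do no work.
W(ii) = (249)(8.07 − 23.4) = -3817 J; W(iv) = (464)(23.4 − 8.07) = 7113 J.
W_net = -3817 + 7113 = 3296 J (the clockwise enclosed area).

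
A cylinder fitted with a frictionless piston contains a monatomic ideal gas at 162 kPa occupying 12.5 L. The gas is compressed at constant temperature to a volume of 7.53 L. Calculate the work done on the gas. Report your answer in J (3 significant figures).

Isothermal: W = nRT ln(V₂/V₁) = P₁V₁ ln(V₂/V₁).
P₁V₁ = (162 kPa)(12.5 L) = 2025 J.
W = 2025 × ln(7.53/12.5) = 2025 × -0.5068
W_by_gas = -1026 J; work on gas = −W_by = 1026 J.

W ≈ 1030 J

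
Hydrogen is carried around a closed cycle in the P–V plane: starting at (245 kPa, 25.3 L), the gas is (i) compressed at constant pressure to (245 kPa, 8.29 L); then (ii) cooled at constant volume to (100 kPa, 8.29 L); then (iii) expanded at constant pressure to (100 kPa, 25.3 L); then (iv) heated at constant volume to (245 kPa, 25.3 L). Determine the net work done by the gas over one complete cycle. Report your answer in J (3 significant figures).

W_net ≈ -2470 J

Constant-volume legs do no work.
W(i) = (245)(8.29 − 25.3) = -4167 J; W(iii) = (100)(25.3 − 8.29) = 1701 J.
W_net = -4167 + 1701 = -2466 J (the counter-clockwise enclosed area).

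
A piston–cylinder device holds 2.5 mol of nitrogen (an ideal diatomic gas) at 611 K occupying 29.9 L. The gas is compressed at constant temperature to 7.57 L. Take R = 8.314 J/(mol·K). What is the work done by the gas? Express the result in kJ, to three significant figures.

Isothermal: W = nRT ln(V₂/V₁).
W = (2.5)(8.314)(611) × ln(7.57/29.9)
  = 12700 × -1.374
W_by_gas = -17445 J.

W ≈ -17.4 kJ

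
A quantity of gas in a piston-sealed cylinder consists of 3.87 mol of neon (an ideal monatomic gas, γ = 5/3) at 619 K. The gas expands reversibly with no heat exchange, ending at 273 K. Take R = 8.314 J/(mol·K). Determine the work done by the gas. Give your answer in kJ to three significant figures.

Adiabatic ⇒ Q = 0, so W_by = −ΔU = nCᵥ(T₁ − T₂).
Cᵥ = 3R/2 = 12.47 J/(mol·K).
W = (3.87)(12.47)(619 − 273) = 16699 J.

W ≈ 16.7 kJ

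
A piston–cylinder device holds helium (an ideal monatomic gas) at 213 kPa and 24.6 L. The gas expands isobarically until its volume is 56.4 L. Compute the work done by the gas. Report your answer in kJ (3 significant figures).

Isobaric: W = P ΔV.
W = (213 kPa)(56.4 − 24.6 L) = (213)(31.8) = 6773 J.

W ≈ 6.77 kJ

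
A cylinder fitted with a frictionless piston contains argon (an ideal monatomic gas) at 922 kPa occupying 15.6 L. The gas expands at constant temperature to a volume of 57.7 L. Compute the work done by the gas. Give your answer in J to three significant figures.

W ≈ 18800 J

Isothermal: W = nRT ln(V₂/V₁) = P₁V₁ ln(V₂/V₁).
P₁V₁ = (922 kPa)(15.6 L) = 14383 J.
W = 14383 × ln(57.7/15.6) = 14383 × 1.308
W_by_gas = 18813 J.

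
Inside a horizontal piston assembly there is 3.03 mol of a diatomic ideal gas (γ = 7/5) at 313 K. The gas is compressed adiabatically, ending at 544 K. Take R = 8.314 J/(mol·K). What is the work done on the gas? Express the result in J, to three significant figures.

Adiabatic ⇒ Q = 0, so W_by = −ΔU = nCᵥ(T₁ − T₂).
Cᵥ = 5R/2 = 20.79 J/(mol·K).
W = (3.03)(20.79)(313 − 544) = -14548 J.
Work on gas = −W_by = 14548 J.

W ≈ 14500 J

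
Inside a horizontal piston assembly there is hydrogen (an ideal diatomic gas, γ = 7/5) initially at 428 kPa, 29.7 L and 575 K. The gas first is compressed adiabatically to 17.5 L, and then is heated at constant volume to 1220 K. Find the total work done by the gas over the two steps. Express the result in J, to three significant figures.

Step 1 (adiabatic): W = (P₁V₁ − P₂V₂)/(γ−1) = (12712 − 15707)/0.4 = -7488 J.
Step 2 (isochoric): W = 0 (constant volume).
W_total = -7488 + 0 = -7488 J.

W_total ≈ -7490 J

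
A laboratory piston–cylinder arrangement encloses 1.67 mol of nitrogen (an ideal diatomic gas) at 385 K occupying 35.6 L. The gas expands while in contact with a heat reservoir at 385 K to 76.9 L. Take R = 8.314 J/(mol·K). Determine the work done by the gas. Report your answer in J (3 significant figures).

Isothermal: W = nRT ln(V₂/V₁).
W = (1.67)(8.314)(385) × ln(76.9/35.6)
  = 5345 × 0.7702
W_by_gas = 4117 J.

W ≈ 4120 J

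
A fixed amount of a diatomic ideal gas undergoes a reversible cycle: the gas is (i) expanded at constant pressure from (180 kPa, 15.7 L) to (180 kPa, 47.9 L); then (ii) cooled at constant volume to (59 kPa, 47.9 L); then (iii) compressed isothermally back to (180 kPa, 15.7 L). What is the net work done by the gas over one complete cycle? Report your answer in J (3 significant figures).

W_net ≈ 2640 J

Leg (i): W = PΔV = (180)(47.9 − 15.7) = 5796 J.
Leg (ii): W = 0.
Leg (iii): W = PᵢVᵢ ln(V_f/Vᵢ) = (2826) ln(15.7/47.9) = -3152 J.
W_net = 5796 − 3152 = 2644 J.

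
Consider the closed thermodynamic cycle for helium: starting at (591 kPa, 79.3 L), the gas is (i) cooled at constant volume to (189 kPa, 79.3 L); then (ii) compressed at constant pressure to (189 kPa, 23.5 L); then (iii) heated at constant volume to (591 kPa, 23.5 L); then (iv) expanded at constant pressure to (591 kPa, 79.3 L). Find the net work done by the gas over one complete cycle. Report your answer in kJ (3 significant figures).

Constant-volume legs do no work.
W(ii) = (189)(23.5 − 79.3) = -10546 J; W(iv) = (591)(79.3 − 23.5) = 32978 J.
W_net = -10546 + 32978 = 22432 J (the clockwise enclosed area).

W_net ≈ 22.4 kJ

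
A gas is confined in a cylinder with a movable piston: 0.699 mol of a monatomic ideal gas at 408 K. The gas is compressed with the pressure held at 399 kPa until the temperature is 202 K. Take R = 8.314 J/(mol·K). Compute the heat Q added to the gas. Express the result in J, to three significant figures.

Q ≈ -2990 J

Isobaric: W = nRΔT = (0.699)(8.314)(-206) = -1197 J.
ΔU = nCᵥΔT with Cᵥ = 3R/2: ΔU = (0.699)(12.47)(-206) = -1796 J.
Q = ΔU + W = -1796 − 1197 = -2993 J.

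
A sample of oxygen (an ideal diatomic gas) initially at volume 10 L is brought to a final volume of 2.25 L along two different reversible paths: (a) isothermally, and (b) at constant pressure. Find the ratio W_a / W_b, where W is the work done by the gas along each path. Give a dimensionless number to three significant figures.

Path (a) isothermal: W = P₁V₁ ln(V₂/V₁) → W_a/(P₁V₁) = -1.492.
Path (b) isobaric: W = P₁(V₂ − V₁) → W_b/(P₁V₁) = -0.775.
W_a / W_b = -1.492 / -0.775 = 1.925.

W_a / W_b ≈ 1.92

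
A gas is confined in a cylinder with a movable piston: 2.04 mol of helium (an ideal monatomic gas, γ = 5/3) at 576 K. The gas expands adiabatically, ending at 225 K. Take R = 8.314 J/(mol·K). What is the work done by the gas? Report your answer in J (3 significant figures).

Adiabatic ⇒ Q = 0, so W_by = −ΔU = nCᵥ(T₁ − T₂).
Cᵥ = 3R/2 = 12.47 J/(mol·K).
W = (2.04)(12.47)(576 − 225) = 8930 J.

W ≈ 8930 J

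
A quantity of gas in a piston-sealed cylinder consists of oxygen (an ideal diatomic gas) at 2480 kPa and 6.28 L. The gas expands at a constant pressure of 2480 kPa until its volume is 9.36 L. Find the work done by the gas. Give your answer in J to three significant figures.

W ≈ 7640 J

Isobaric: W = P ΔV.
W = (2480 kPa)(9.36 − 6.28 L) = (2480)(3.08) = 7638 J.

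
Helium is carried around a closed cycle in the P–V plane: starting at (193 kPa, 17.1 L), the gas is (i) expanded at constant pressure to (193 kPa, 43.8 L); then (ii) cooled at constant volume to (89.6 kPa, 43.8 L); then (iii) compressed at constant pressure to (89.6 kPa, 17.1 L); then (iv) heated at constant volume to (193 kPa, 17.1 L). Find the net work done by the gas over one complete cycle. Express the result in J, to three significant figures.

Constant-volume legs do no work.
W(i) = (193)(43.8 − 17.1) = 5153 J; W(iii) = (89.6)(17.1 − 43.8) = -2392 J.
W_net = 5153 − 2392 = 2761 J (the clockwise enclosed area).

W_net ≈ 2760 J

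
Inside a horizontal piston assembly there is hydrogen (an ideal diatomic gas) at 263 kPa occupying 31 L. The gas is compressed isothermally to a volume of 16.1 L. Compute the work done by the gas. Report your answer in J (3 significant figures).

Isothermal: W = nRT ln(V₂/V₁) = P₁V₁ ln(V₂/V₁).
P₁V₁ = (263 kPa)(31 L) = 8153 J.
W = 8153 × ln(16.1/31) = 8153 × -0.6552
W_by_gas = -5342 J.

W ≈ -5340 J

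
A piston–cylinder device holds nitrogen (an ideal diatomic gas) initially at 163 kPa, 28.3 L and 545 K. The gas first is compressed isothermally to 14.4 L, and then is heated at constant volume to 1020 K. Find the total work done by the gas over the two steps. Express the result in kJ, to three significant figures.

Step 1 (isothermal): W = P₁V₁ ln(V₂/V₁) = (4613) ln(14.4/28.3) = -3117 J.
Step 2 (isochoric): W = 0 (constant volume).
W_total = -3117 + 0 = -3117 J.

W_total ≈ -3.12 kJ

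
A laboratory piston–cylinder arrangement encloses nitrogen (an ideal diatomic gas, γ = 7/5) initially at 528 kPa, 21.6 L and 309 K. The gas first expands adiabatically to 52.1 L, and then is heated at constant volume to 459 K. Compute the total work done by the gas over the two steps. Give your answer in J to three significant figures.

Step 1 (adiabatic): W = (P₁V₁ − P₂V₂)/(γ−1) = (11405 − 8019)/0.4 = 8464 J.
Step 2 (isochoric): W = 0 (constant volume).
W_total = 8464 + 0 = 8464 J.

W_total ≈ 8460 J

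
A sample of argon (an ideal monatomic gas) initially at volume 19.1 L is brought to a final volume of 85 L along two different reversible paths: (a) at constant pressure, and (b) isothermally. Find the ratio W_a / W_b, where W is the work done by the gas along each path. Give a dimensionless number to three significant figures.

W_a / W_b ≈ 2.31

Path (a) isobaric: W = P₁(V₂ − V₁) → W_a/(P₁V₁) = 3.45.
Path (b) isothermal: W = P₁V₁ ln(V₂/V₁) → W_b/(P₁V₁) = 1.493.
W_a / W_b = 3.45 / 1.493 = 2.311.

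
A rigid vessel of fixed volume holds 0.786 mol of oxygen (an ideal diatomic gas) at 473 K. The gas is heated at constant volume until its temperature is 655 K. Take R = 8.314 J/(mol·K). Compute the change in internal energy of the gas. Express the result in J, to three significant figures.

Constant volume ⇒ W = 0, so Q = ΔU = nCᵥΔT with Cᵥ = 5R/2 = 20.79 J/(mol·K).
ΔU = (0.786)(20.79)(655 − 473) = 2973 J.

ΔU ≈ 2970 J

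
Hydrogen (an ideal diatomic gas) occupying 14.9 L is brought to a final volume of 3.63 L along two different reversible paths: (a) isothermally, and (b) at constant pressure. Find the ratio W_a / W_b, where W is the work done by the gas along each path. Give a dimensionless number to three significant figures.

Path (a) isothermal: W = P₁V₁ ln(V₂/V₁) → W_a/(P₁V₁) = -1.412.
Path (b) isobaric: W = P₁(V₂ − V₁) → W_b/(P₁V₁) = -0.7564.
W_a / W_b = -1.412 / -0.7564 = 1.867.

W_a / W_b ≈ 1.87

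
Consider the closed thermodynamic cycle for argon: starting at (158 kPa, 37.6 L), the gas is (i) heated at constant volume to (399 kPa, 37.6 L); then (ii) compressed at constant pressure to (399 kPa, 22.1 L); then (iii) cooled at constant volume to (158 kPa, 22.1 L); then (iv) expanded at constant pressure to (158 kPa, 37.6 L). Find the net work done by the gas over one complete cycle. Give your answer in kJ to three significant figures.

Constant-volume legs do no work.
W(ii) = (399)(22.1 − 37.6) = -6184 J; W(iv) = (158)(37.6 − 22.1) = 2449 J.
W_net = -6184 + 2449 = -3736 J (the counter-clockwise enclosed area).

W_net ≈ -3.74 kJ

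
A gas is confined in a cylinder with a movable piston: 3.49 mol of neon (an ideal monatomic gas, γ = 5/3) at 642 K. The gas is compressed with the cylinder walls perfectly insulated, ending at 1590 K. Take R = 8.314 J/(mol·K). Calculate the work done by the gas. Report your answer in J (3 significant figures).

Adiabatic ⇒ Q = 0, so W_by = −ΔU = nCᵥ(T₁ − T₂).
Cᵥ = 3R/2 = 12.47 J/(mol·K).
W = (3.49)(12.47)(642 − 1590) = -41261 J.

W ≈ -41300 J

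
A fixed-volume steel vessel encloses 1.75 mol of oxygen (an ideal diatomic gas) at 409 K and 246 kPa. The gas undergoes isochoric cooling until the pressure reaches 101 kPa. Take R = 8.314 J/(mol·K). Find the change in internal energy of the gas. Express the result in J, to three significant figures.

ΔU ≈ -8770 J

Constant volume ⇒ W = 0, so Q = ΔU = nCᵥΔT with Cᵥ = 5R/2 = 20.79 J/(mol·K).
At constant V, T₂/T₁ = P₂/P₁ ⇒ ΔT = T₁(P₂/P₁ − 1) = 409·(101/246 − 1) = -241.1 K.
ΔU = (1.75)(20.79)(-241.1) = -8769 J.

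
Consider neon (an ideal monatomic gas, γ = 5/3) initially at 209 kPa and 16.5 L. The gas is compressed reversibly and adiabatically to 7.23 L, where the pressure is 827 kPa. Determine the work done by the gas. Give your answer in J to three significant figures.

Adiabatic: W = (P₁V₁ − P₂V₂)/(γ − 1) with γ = 5/3.
P₁V₁ = 3448 J, P₂V₂ = 5979 J.
W = (3448 − 5979) / 0.6667 = -3796 J.

W ≈ -3800 J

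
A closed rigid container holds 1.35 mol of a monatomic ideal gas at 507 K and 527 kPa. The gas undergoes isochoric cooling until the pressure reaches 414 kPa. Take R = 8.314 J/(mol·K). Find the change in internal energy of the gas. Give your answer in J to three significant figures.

ΔU ≈ -1830 J

Constant volume ⇒ W = 0, so Q = ΔU = nCᵥΔT with Cᵥ = 3R/2 = 12.47 J/(mol·K).
At constant V, T₂/T₁ = P₂/P₁ ⇒ ΔT = T₁(P₂/P₁ − 1) = 507·(414/527 − 1) = -108.7 K.
ΔU = (1.35)(12.47)(-108.7) = -1830 J.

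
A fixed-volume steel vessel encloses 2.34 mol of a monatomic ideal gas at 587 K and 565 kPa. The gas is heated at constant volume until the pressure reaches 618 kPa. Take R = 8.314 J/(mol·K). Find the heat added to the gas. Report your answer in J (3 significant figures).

Constant volume ⇒ W = 0, so Q = ΔU = nCᵥΔT with Cᵥ = 3R/2 = 12.47 J/(mol·K).
At constant V, T₂/T₁ = P₂/P₁ ⇒ ΔT = T₁(P₂/P₁ − 1) = 587·(618/565 − 1) = 55.06 K.
ΔU = (2.34)(12.47)(55.06) = 1607 J.

Q ≈ 1610 J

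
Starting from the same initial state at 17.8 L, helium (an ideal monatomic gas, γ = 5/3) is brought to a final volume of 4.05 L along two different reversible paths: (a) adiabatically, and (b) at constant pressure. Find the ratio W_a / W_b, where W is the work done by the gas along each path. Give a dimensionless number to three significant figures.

Path (a) adiabatic: W = P₁V₁(1 − (V₁/V₂)^(γ−1))/(γ−1) → W_a/(P₁V₁) = -2.525.
Path (b) isobaric: W = P₁(V₂ − V₁) → W_b/(P₁V₁) = -0.7725.
W_a / W_b = -2.525 / -0.7725 = 3.268.

W_a / W_b ≈ 3.27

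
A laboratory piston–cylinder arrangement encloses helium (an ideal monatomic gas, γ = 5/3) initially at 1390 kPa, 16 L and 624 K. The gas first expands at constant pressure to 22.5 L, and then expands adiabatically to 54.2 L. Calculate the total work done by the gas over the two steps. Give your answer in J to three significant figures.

W_total ≈ 29800 J

Step 1 (isobaric): W = PΔV = (1390 kPa)(22.5 − 16 L) = 9035 J.
After step 1: P = 1390 kPa, V = 22.5 L, T = 877.5 K.
Step 2 (adiabatic): W = (P₁V₁ − P₂V₂)/(γ−1) = (31275 − 17404)/0.667 = 20806 J.
W_total = 9035 + 20806 = 29841 J.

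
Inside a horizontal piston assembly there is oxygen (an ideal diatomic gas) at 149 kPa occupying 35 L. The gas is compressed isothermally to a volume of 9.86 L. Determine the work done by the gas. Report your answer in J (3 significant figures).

W ≈ -6610 J

Isothermal: W = nRT ln(V₂/V₁) = P₁V₁ ln(V₂/V₁).
P₁V₁ = (149 kPa)(35 L) = 5215 J.
W = 5215 × ln(9.86/35) = 5215 × -1.267
W_by_gas = -6607 J.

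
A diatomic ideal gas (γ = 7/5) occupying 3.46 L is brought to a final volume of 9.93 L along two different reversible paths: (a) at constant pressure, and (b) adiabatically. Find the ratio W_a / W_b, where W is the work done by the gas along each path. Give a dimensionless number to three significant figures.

Path (a) isobaric: W = P₁(V₂ − V₁) → W_a/(P₁V₁) = 1.87.
Path (b) adiabatic: W = P₁V₁(1 − (V₁/V₂)^(γ−1))/(γ−1) → W_b/(P₁V₁) = 0.8602.
W_a / W_b = 1.87 / 0.8602 = 2.174.

W_a / W_b ≈ 2.17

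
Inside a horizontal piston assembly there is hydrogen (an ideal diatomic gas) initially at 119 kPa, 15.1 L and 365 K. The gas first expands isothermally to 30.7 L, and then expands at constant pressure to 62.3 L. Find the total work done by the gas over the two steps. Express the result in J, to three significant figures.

W_total ≈ 3120 J

Step 1 (isothermal): W = P₁V₁ ln(V₂/V₁) = (1797) ln(30.7/15.1) = 1275 J.
After step 1: P = 58.53 kPa, V = 30.7 L, T = 365 K.
Step 2 (isobaric): W = PΔV = (58.53 kPa)(62.3 − 30.7 L) = 1850 J.
W_total = 1275 + 1850 = 3125 J.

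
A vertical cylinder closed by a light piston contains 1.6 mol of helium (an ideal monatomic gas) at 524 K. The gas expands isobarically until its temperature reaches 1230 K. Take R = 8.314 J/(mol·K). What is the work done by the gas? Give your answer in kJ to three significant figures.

W ≈ 9.39 kJ

Isobaric: W = P ΔV = nR ΔT.
W = (1.6)(8.314)(1230 − 524) = 9391 J.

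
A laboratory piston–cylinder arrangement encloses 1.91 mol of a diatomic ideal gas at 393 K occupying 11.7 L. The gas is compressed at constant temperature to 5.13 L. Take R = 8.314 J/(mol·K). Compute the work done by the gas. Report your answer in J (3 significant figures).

W ≈ -5150 J

Isothermal: W = nRT ln(V₂/V₁).
W = (1.91)(8.314)(393) × ln(5.13/11.7)
  = 6241 × -0.8245
W_by_gas = -5145 J.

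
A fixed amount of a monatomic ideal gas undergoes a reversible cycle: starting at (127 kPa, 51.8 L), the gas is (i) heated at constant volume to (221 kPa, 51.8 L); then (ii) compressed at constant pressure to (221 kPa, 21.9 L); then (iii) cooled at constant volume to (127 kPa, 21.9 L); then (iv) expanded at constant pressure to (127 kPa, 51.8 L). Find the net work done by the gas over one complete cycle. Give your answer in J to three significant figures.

Constant-volume legs do no work.
W(ii) = (221)(21.9 − 51.8) = -6608 J; W(iv) = (127)(51.8 − 21.9) = 3797 J.
W_net = -6608 + 3797 = -2811 J (the counter-clockwise enclosed area).

W_net ≈ -2810 J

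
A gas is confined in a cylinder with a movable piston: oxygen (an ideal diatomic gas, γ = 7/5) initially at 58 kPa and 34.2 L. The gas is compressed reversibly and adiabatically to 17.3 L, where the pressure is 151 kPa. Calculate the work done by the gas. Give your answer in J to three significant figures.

W ≈ -1570 J

Adiabatic: W = (P₁V₁ − P₂V₂)/(γ − 1) with γ = 7/5.
P₁V₁ = 1984 J, P₂V₂ = 2612 J.
W = (1984 − 2612) / 0.4 = -1572 J.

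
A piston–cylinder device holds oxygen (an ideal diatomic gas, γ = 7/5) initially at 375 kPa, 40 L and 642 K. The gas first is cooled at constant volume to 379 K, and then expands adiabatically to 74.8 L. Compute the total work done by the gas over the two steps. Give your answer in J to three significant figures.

Step 1 (isochoric): W = 0 (constant volume).
After step 1: P = 221.4 kPa (V unchanged).
Step 2 (adiabatic): W = (P₁V₁ − P₂V₂)/(γ−1) = (8855 − 6894)/0.4 = 4903 J.
W_total = 0 + 4903 = 4903 J.

W_total ≈ 4900 J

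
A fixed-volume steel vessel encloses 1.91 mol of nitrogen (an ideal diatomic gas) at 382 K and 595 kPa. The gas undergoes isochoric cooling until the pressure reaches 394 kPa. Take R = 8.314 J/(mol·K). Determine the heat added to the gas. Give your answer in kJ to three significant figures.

Constant volume ⇒ W = 0, so Q = ΔU = nCᵥΔT with Cᵥ = 5R/2 = 20.79 J/(mol·K).
At constant V, T₂/T₁ = P₂/P₁ ⇒ ΔT = T₁(P₂/P₁ − 1) = 382·(394/595 − 1) = -129 K.
ΔU = (1.91)(20.79)(-129) = -5123 J.

Q ≈ -5.12 kJ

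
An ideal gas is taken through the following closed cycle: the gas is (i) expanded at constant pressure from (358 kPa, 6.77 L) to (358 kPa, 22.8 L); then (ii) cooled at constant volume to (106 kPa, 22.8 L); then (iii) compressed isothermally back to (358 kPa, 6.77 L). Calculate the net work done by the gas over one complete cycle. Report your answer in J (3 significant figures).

Leg (i): W = PΔV = (358)(22.8 − 6.77) = 5739 J.
Leg (ii): W = 0.
Leg (iii): W = PᵢVᵢ ln(V_f/Vᵢ) = (2417) ln(6.77/22.8) = -2935 J.
W_net = 5739 − 2935 = 2804 J.

W_net ≈ 2800 J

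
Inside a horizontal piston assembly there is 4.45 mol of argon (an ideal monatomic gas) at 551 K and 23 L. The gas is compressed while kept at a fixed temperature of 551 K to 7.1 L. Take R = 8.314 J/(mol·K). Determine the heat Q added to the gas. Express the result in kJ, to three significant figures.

Q ≈ -24.0 kJ

Isothermal ⇒ ΔU = 0, so Q = W = nRT ln(V₂/V₁).
Q = (4.45)(8.314)(551) ln(7.1/23) = 20386 × -1.175 = -23961 J.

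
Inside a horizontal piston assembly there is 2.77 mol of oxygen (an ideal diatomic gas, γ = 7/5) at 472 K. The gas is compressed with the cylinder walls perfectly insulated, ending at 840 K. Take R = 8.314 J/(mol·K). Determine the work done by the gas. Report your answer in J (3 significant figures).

W ≈ -21200 J

Adiabatic ⇒ Q = 0, so W_by = −ΔU = nCᵥ(T₁ − T₂).
Cᵥ = 5R/2 = 20.79 J/(mol·K).
W = (2.77)(20.79)(472 − 840) = -21187 J.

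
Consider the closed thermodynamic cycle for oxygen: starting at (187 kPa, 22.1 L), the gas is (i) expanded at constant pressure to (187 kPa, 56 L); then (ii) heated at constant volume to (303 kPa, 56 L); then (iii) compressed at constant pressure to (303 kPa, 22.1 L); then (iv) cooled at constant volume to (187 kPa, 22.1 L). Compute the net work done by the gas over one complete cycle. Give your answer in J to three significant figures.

Constant-volume legs do no work.
W(i) = (187)(56 − 22.1) = 6339 J; W(iii) = (303)(22.1 − 56) = -10272 J.
W_net = 6339 − 10272 = -3932 J (the counter-clockwise enclosed area).

W_net ≈ -3930 J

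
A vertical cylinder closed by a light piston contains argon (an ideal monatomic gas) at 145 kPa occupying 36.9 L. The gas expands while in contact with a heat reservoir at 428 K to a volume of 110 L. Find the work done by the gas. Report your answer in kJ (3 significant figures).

Isothermal: W = nRT ln(V₂/V₁) = P₁V₁ ln(V₂/V₁).
P₁V₁ = (145 kPa)(36.9 L) = 5350 J.
W = 5350 × ln(110/36.9) = 5350 × 1.092
W_by_gas = 5844 J.

W ≈ 5.84 kJ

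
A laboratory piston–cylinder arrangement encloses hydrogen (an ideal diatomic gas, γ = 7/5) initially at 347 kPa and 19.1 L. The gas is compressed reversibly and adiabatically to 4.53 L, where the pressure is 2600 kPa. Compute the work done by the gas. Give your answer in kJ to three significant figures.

Adiabatic: W = (P₁V₁ − P₂V₂)/(γ − 1) with γ = 7/5.
P₁V₁ = 6628 J, P₂V₂ = 11778 J.
W = (6628 − 11778) / 0.4 = -12876 J.

W ≈ -12.9 kJ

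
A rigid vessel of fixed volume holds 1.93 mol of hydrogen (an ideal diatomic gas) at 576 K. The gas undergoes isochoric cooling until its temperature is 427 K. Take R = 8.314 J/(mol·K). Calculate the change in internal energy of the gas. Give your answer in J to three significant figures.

ΔU ≈ -5980 J

Constant volume ⇒ W = 0, so Q = ΔU = nCᵥΔT with Cᵥ = 5R/2 = 20.79 J/(mol·K).
ΔU = (1.93)(20.79)(427 − 576) = -5977 J.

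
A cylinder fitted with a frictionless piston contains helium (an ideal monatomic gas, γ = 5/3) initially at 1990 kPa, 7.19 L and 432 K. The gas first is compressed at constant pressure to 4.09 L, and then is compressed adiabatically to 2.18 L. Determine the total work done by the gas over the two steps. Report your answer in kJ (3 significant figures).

W_total ≈ -12.5 kJ

Step 1 (isobaric): W = PΔV = (1990 kPa)(4.09 − 7.19 L) = -6169 J.
After step 1: P = 1990 kPa, V = 4.09 L, T = 245.7 K.
Step 2 (adiabatic): W = (P₁V₁ − P₂V₂)/(γ−1) = (8139 − 12381)/0.667 = -6363 J.
W_total = -6169 − 6363 = -12532 J.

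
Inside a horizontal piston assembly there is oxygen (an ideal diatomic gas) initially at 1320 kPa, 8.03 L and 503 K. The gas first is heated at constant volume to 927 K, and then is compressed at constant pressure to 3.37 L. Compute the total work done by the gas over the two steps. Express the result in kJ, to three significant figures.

Step 1 (isochoric): W = 0 (constant volume).
After step 1: P = 2433 kPa (V unchanged).
Step 2 (isobaric): W = PΔV = (2433 kPa)(3.37 − 8.03 L) = -11336 J.
W_total = 0 − 11336 = -11336 J.

W_total ≈ -11.3 kJ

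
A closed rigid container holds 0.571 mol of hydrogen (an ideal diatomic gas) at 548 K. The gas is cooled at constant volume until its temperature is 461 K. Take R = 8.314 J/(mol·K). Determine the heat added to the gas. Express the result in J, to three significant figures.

Constant volume ⇒ W = 0, so Q = ΔU = nCᵥΔT with Cᵥ = 5R/2 = 20.79 J/(mol·K).
ΔU = (0.571)(20.79)(461 − 548) = -1033 J.

Q ≈ -1030 J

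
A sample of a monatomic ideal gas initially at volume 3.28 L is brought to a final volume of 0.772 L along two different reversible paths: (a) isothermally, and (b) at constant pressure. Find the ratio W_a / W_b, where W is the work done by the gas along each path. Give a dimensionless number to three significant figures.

Path (a) isothermal: W = P₁V₁ ln(V₂/V₁) → W_a/(P₁V₁) = -1.447.
Path (b) isobaric: W = P₁(V₂ − V₁) → W_b/(P₁V₁) = -0.7646.
W_a / W_b = -1.447 / -0.7646 = 1.892.

W_a / W_b ≈ 1.89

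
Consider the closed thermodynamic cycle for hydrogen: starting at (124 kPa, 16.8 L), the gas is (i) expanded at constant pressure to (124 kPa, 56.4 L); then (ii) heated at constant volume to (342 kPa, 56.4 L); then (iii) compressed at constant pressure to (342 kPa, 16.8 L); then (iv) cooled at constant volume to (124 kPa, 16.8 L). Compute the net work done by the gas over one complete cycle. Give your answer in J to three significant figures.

Constant-volume legs do no work.
W(i) = (124)(56.4 − 16.8) = 4910 J; W(iii) = (342)(16.8 − 56.4) = -13543 J.
W_net = 4910 − 13543 = -8633 J (the counter-clockwise enclosed area).

W_net ≈ -8630 J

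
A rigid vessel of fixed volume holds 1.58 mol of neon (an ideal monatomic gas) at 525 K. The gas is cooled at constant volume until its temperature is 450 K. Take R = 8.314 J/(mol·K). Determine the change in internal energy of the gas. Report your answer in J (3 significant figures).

Constant volume ⇒ W = 0, so Q = ΔU = nCᵥΔT with Cᵥ = 3R/2 = 12.47 J/(mol·K).
ΔU = (1.58)(12.47)(450 − 525) = -1478 J.

ΔU ≈ -1480 J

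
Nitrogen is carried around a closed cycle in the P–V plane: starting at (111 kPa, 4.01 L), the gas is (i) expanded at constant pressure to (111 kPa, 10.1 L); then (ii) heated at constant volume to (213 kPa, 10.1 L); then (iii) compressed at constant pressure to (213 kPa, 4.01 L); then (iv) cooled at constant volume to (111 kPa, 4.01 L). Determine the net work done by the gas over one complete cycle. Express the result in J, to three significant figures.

Constant-volume legs do no work.
W(i) = (111)(10.1 − 4.01) = 676 J; W(iii) = (213)(4.01 − 10.1) = -1297 J.
W_net = 676 − 1297 = -621.2 J (the counter-clockwise enclosed area).

W_net ≈ -621 J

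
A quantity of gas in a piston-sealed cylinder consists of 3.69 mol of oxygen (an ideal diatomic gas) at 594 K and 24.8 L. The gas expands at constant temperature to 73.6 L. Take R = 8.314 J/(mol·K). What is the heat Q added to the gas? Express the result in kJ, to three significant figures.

Q ≈ 19.8 kJ

Isothermal ⇒ ΔU = 0, so Q = W = nRT ln(V₂/V₁).
Q = (3.69)(8.314)(594) ln(73.6/24.8) = 18223 × 1.088 = 19823 J.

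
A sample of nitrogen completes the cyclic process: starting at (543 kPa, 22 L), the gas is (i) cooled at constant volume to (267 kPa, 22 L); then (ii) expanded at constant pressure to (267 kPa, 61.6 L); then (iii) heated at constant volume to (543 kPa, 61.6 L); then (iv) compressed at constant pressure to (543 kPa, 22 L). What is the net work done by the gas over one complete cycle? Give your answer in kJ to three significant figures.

Constant-volume legs do no work.
W(ii) = (267)(61.6 − 22) = 10573 J; W(iv) = (543)(22 − 61.6) = -21503 J.
W_net = 10573 − 21503 = -10930 J (the counter-clockwise enclosed area).

W_net ≈ -10.9 kJ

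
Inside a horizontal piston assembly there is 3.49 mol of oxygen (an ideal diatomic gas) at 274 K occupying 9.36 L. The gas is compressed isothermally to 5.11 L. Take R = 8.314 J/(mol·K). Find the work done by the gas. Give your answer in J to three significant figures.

W ≈ -4810 J

Isothermal: W = nRT ln(V₂/V₁).
W = (3.49)(8.314)(274) × ln(5.11/9.36)
  = 7950 × -0.6052
W_by_gas = -4812 J.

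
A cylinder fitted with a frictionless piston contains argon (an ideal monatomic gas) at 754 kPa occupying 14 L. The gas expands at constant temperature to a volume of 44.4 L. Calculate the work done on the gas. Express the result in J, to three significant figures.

Isothermal: W = nRT ln(V₂/V₁) = P₁V₁ ln(V₂/V₁).
P₁V₁ = (754 kPa)(14 L) = 10556 J.
W = 10556 × ln(44.4/14) = 10556 × 1.154
W_by_gas = 12184 J; work on gas = −W_by = -12184 J.

W ≈ -12200 J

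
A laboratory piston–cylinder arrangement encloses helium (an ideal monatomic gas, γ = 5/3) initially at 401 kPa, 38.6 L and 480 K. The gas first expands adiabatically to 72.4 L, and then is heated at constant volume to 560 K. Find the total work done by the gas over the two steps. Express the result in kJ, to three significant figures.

W_total ≈ 7.95 kJ

Step 1 (adiabatic): W = (P₁V₁ − P₂V₂)/(γ−1) = (15479 − 10177)/0.667 = 7952 J.
Step 2 (isochoric): W = 0 (constant volume).
W_total = 7952 + 0 = 7952 J.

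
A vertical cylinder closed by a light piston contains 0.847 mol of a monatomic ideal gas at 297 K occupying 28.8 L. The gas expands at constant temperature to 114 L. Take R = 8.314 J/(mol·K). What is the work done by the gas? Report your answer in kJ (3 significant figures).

Isothermal: W = nRT ln(V₂/V₁).
W = (0.847)(8.314)(297) × ln(114/28.8)
  = 2091 × 1.376
W_by_gas = 2877 J.

W ≈ 2.88 kJ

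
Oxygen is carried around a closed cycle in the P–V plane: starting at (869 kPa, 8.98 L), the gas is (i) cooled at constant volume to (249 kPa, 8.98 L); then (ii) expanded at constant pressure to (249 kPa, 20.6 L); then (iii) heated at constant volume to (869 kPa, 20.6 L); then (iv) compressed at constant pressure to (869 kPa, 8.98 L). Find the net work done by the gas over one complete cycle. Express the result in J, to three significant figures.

Constant-volume legs do no work.
W(ii) = (249)(20.6 − 8.98) = 2893 J; W(iv) = (869)(8.98 − 20.6) = -10098 J.
W_net = 2893 − 10098 = -7204 J (the counter-clockwise enclosed area).

W_net ≈ -7200 J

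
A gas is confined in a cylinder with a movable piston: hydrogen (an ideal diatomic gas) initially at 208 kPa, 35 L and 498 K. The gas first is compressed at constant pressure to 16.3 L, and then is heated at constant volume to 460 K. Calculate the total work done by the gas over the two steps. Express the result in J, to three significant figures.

W_total ≈ -3890 J

Step 1 (isobaric): W = PΔV = (208 kPa)(16.3 − 35 L) = -3890 J.
Step 2 (isochoric): W = 0 (constant volume).
W_total = -3890 + 0 = -3890 J.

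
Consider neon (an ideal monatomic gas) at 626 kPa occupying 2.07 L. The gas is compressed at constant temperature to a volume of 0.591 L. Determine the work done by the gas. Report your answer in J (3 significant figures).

Isothermal: W = nRT ln(V₂/V₁) = P₁V₁ ln(V₂/V₁).
P₁V₁ = (626 kPa)(2.07 L) = 1296 J.
W = 1296 × ln(0.591/2.07) = 1296 × -1.253
W_by_gas = -1624 J.

W ≈ -1620 J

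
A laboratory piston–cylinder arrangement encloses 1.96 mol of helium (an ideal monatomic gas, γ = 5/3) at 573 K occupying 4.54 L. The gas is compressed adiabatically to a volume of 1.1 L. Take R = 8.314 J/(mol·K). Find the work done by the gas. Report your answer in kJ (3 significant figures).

W ≈ -22.0 kJ

Adiabatic: TV^(γ−1) = const with γ = 5/3.
T₂ = T₁ (V₁/V₂)^(γ−1) = 573 × (4.54/1.1)^0.667 = 573 × 2.573 = 1474 K.
W_by = nCᵥ(T₁ − T₂) = (1.96)(12.47)(573 − 1474) = -22032 J.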